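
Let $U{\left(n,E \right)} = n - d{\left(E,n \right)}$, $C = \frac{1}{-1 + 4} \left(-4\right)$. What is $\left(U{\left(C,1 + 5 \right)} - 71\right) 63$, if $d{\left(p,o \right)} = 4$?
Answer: $-4809$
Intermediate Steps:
$C = - \frac{4}{3}$ ($C = \frac{1}{3} \left(-4\right) = - \frac{4}{3} \approx -1.3333$)
$U{\left(n,E \right)} = -4 + n$ ($U{\left(n,E \right)} = n - 4 = -4 + n$)
$\left(U{\left(C,1 + 5 \right)} - 71\right) 63 = \left(\left(-4 - \frac{4}{3}\right) - 71\right) 63 = \left(- \frac{16}{3} - 71\right) 63 = \left(- \frac{229}{3}\right) 63 = -4809$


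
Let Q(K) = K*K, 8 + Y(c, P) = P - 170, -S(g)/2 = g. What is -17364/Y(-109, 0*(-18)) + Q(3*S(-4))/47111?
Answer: 409068966/4192879 ≈ 97.563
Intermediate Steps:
S(g) = -2*g
Y(c, P) = -178 + P (Y(c, P) = -8 + (P - 170) = -8 + (-170 + P) = -178 + P)
Q(K) = K²
-17364/Y(-109, 0*(-18)) + Q(3*S(-4))/47111 = -17364/(-178 + 0*(-18)) + (3*(-2*(-4)))²/47111 = -17364/(-178 + 0) + (3*8)²*(1/47111) = -17364/(-178) + 24²*(1/47111) = -17364*(-1/178) + 576*(1/47111) = 8682/89 + 576/47111 = 409068966/4192879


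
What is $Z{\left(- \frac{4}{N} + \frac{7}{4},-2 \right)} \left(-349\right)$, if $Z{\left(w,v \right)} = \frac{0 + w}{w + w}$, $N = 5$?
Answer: $- \frac{349}{2} \approx -174.5$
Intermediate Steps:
$Z{\left(w,v \right)} = \frac{1}{2}$ ($Z{\left(w,v \right)} = \frac{w}{2 w} = w \frac{1}{2 w} = \frac{1}{2}$)
$Z{\left(- \frac{4}{N} + \frac{7}{4},-2 \right)} \left(-349\right) = \frac{1}{2} \left(-349\right) = - \frac{349}{2}$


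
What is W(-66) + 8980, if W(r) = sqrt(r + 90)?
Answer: 8980 + 2*sqrt(6) ≈ 8984.9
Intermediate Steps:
W(r) = sqrt(90 + r)
W(-66) + 8980 = sqrt(90 - 66) + 8980 = sqrt(24) + 8980 = 2*sqrt(6) + 8980 = 8980 + 2*sqrt(6)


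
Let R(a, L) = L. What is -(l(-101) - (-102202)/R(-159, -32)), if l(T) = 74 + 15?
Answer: 49677/16 ≈ 3104.8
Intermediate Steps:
l(T) = 89
-(l(-101) - (-102202)/R(-159, -32)) = -(89 - (-102202)/(-32)) = -(89 - (-102202)*(-1)/32) = -(89 - 1*51101/16) = -(89 - 51101/16) = -1*(-49677/16) = 49677/16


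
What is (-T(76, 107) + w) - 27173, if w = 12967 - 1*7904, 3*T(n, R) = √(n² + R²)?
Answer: -22110 - 5*√689/3 ≈ -22154.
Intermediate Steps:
T(n, R) = √(R² + n²)/3 (T(n, R) = √(n² + R²)/3 = √(R² + n²)/3)
w = 5063 (w = 12967 - 7904 = 5063)
(-T(76, 107) + w) - 27173 = (-√(107² + 76²)/3 + 5063) - 27173 = (-√(11449 + 5776)/3 + 5063) - 27173 = (-√17225/3 + 5063) - 27173 = (-5*√689/3 + 5063) - 27173 = (5063 - 5*√689/3) - 27173 = -22110 - 5*√689/3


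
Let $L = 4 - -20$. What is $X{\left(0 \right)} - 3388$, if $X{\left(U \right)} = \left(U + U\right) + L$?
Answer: $-3364$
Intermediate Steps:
$L = 24$ ($L = 4 + 20 = 24$)
$X{\left(U \right)} = 24 + 2 U$ ($X{\left(U \right)} = \left(U + U\right) + 24 = 2 U + 24 = 24 + 2 U$)
$X{\left(0 \right)} - 3388 = \left(24 + 2 \cdot 0\right) - 3388 = \left(24 + 0\right) - 3388 = 24 - 3388 = -3364$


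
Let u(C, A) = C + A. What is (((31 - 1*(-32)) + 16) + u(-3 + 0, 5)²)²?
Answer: 6889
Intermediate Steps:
u(C, A) = A + C
(((31 - 1*(-32)) + 16) + u(-3 + 0, 5)²)² = (((31 - 1*(-32)) + 16) + (5 + (-3 + 0))²)² = (((31 + 32) + 16) + (5 - 3)²)² = ((63 + 16) + 2²)² = (79 + 4)² = 83² = 6889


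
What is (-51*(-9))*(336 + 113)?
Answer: 206091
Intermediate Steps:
(-51*(-9))*(336 + 113) = 459*449 = 206091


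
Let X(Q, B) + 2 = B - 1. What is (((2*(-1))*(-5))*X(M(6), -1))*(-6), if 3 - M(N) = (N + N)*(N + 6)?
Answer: 240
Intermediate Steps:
M(N) = 3 - 2*N*(6 + N) (M(N) = 3 - (N + N)*(N + 6) = 3 - 2*N*(6 + N))
X(Q, B) = -3 + B (X(Q, B) = -2 + (B - 1) = -2 + (-1 + B) = -3 + B)
(((2*(-1))*(-5))*X(M(6), -1))*(-6) = (((2*(-1))*(-5))*(-3 - 1))*(-6) = (-2*(-5)*(-4))*(-6) = (10*(-4))*(-6) = -40*(-6) = 240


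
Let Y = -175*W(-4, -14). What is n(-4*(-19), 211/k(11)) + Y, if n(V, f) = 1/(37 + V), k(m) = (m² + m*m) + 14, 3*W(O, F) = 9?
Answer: -59324/113 ≈ -524.99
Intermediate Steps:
W(O, F) = 3 (W(O, F) = (⅓)*9 = 3)
k(m) = 14 + 2*m² (k(m) = (m² + m²) + 14 = 2*m² + 14 = 14 + 2*m²)
Y = -525 (Y = -175*3 = -525)
n(-4*(-19), 211/k(11)) + Y = 1/(37 - 4*(-19)) - 525 = 1/(37 + 76) - 525 = 1/113 - 525 = -59324/113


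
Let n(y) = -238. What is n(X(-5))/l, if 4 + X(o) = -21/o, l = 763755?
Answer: -238/763755 ≈ -0.00031162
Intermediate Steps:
X(o) = -4 - 21/o
n(X(-5))/l = -238/763755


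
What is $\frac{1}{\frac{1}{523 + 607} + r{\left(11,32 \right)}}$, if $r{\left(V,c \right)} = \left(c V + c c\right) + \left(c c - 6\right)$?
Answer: $\frac{1130}{2705221} \approx 0.00041771$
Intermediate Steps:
$r{\left(V,c \right)} = -6 + 2 c^{2} + V c$ ($r{\left(V,c \right)} = \left(V c + c^{2}\right) + \left(c^{2} - 6\right) = \left(c^{2} + V c\right) + \left(-6 + c^{2}\right) = -6 + 2 c^{2} + V c$)
$\frac{1}{\frac{1}{523 + 607} + r{\left(11,32 \right)}} = \frac{1}{\frac{1}{523 + 607} + \left(-6 + 2 \cdot 32^{2} + 11 \cdot 32\right)} = \frac{1}{\frac{1}{1130} + \left(-6 + 2 \cdot 1024 + 352\right)} = \frac{1}{\frac{1}{1130} + \left(-6 + 2048 + 352\right)} = \frac{1}{\frac{1}{1130} + 2394} = \frac{1}{\frac{2705221}{1130}} = \frac{1130}{2705221}$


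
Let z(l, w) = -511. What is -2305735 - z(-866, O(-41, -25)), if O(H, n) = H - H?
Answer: -2305224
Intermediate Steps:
O(H, n) = 0
-2305735 - z(-866, O(-41, -25)) = -2305735 - 1*(-511) = -2305735 + 511 = -2305224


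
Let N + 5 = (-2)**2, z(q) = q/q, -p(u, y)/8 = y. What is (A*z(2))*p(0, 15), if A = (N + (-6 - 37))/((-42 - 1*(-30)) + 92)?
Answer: 66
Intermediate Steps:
p(u, y) = -8*y
z(q) = 1
N = -1 (N = -5 + (-2)**2 = -5 + 4 = -1)
A = -11/20 (A = (-1 + (-6 - 37))/((-42 - 1*(-30)) + 92) = (-1 - 43)/((-42 + 30) + 92) = -44/(-12 + 92) = -44/80 = -44*1/80 = -11/20 ≈ -0.55000)
(A*z(2))*p(0, 15) = (-11/20*1)*(-8*15) = -11/20*(-120) = 66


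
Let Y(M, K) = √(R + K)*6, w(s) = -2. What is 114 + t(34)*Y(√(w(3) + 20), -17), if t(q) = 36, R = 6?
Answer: 114 + 216*I*√11 ≈ 114.0 + 716.39*I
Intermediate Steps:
Y(M, K) = 6*√(6 + K) (Y(M, K) = √(6 + K)*6 = 6*√(6 + K))
114 + t(34)*Y(√(w(3) + 20), -17) = 114 + 36*(6*√(6 - 17)) = 114 + 36*(6*√(-11)) = 114 + 36*(6*(I*√11)) = 114 + 36*(6*I*√11) = 114 + 216*I*√11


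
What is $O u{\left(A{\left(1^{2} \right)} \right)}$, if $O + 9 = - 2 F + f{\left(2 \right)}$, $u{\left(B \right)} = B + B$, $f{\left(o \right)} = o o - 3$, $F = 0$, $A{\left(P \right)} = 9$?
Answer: $-144$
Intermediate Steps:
$f{\left(o \right)} = -3 + o^{2}$ ($f{\left(o \right)} = o^{2} - 3 = -3 + o^{2}$)
$u{\left(B \right)} = 2 B$
$O = -8$ ($O = -9 - \left(3 - 2^{2}\right) = -9 + \left(0 + \left(-3 + 4\right)\right) = -9 + \left(0 + 1\right) = -9 + 1 = -8$)
$O u{\left(A{\left(1^{2} \right)} \right)} = - 8 \cdot 2 \cdot 9 = \left(-8\right) 18 = -144$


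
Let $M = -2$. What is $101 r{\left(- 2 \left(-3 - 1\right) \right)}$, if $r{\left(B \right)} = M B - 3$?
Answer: $-1919$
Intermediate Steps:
$r{\left(B \right)} = -3 - 2 B$ ($r{\left(B \right)} = - 2 B - 3 = -3 - 2 B$)
$101 r{\left(- 2 \left(-3 - 1\right) \right)} = 101 \left(-3 - 2 \left(- 2 \left(-3 - 1\right)\right)\right) = 101 \left(-3 - 2 \left(\left(-2\right) \left(-4\right)\right)\right) = 101 \left(-3 - 16\right) = 101 \left(-19\right) = -1919$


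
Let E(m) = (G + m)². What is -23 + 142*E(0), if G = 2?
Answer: 545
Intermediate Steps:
E(m) = (2 + m)²
-23 + 142*E(0) = -23 + 142*(2 + 0)² = -23 + 142*2² = -23 + 142*4 = -23 + 568 = 545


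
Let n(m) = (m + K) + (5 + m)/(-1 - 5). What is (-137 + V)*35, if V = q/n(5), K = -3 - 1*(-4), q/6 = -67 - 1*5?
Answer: -107695/13 ≈ -8284.2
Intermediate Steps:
q = -432 (q = 6*(-67 - 1*5) = 6*(-67 - 5) = 6*(-72) = -432)
K = 1 (K = -3 + 4 = 1)
n(m) = 1/6 + 5*m/6 (n(m) = (m + 1) + (5 + m)/(-1 - 5) = (1 + m) + (5 + m)/(-6) = (1 + m) + (5 + m)*(-1/6) = (1 + m) + (-5/6 - m/6) = 1/6 + 5*m/6)
V = -1296/13 (V = -432/(1/6 + (5/6)*5) = -432/(1/6 + 25/6) = -432/13/3 = -432*3/13 = -1296/13 ≈ -99.692)
(-137 + V)*35 = (-137 - 1296/13)*35 = -3077/13*35 = -107695/13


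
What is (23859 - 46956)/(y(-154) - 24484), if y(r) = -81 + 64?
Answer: 7699/8167 ≈ 0.94270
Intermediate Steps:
y(r) = -17
(23859 - 46956)/(y(-154) - 24484) = (23859 - 46956)/(-17 - 24484) = -23097/(-24501) = -23097*(-1/24501) = 7699/8167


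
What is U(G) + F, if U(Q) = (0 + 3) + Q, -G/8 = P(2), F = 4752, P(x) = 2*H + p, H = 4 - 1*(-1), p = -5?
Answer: 4715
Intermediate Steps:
H = 5 (H = 4 + 1 = 5)
P(x) = 5 (P(x) = 2*5 - 5 = 10 - 5 = 5)
G = -40 (G = -8*5 = -40)
U(Q) = 3 + Q
U(G) + F = (3 - 40) + 4752 = -37 + 4752 = 4715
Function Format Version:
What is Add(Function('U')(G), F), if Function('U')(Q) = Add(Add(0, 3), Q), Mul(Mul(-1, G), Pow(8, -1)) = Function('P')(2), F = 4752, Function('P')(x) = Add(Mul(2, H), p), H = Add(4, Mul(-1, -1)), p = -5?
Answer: 4715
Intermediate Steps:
H = 5 (H = Add(4, 1) = 5)
Function('P')(x) = 5 (Function('P')(x) = Add(Mul(2, 5), -5) = Add(10, -5) = 5)
G = -40 (G = Mul(-8, 5) = -40)
Function('U')(Q) = Add(3, Q)
Add(Function('U')(G), F) = Add(Add(3, -40), 4752) = Add(-37, 4752) = 4715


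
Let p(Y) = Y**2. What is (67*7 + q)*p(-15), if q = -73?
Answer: 89100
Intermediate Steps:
(67*7 + q)*p(-15) = (67*7 - 73)*(-15)**2 = (469 - 73)*225 = 396*225 = 89100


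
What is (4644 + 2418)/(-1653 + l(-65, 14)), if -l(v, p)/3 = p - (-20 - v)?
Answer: -1177/260 ≈ -4.5269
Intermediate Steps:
l(v, p) = -60 - 3*p - 3*v (l(v, p) = -3*(p - (-20 - v)) = -3*(p + (20 + v)) = -3*(20 + p + v) = -60 - 3*p - 3*v)
(4644 + 2418)/(-1653 + l(-65, 14)) = (4644 + 2418)/(-1653 + (-60 - 3*14 - 3*(-65))) = 7062/(-1653 + (-60 - 42 + 195)) = 7062/(-1653 + 93) = 7062/(-1560) = 7062*(-1/1560) = -1177/260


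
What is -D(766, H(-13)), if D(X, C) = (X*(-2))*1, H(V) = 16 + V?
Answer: 1532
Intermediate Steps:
D(X, C) = -2*X (D(X, C) = -2*X*1 = -2*X)
-D(766, H(-13)) = -(-2)*766 = -1*(-1532) = 1532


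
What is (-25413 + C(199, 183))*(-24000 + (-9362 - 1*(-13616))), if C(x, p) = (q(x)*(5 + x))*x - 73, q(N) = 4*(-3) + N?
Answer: -149397564636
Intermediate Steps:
q(N) = -12 + N
C(x, p) = -73 + x*(-12 + x)*(5 + x) (C(x, p) = ((-12 + x)*(5 + x))*x - 73 = x*(-12 + x)*(5 + x) - 73 = -73 + x*(-12 + x)*(5 + x))
(-25413 + C(199, 183))*(-24000 + (-9362 - 1*(-13616))) = (-25413 + (-73 + 199**3 - 60*199 - 7*199**2))*(-24000 + (-9362 - 1*(-13616))) = (-25413 + (-73 + 7880599 - 11940 - 7*39601))*(-24000 + (-9362 + 13616)) = (-25413 + (-73 + 7880599 - 11940 - 277207))*(-24000 + 4254) = (-25413 + 7591379)*(-19746) = 7565966*(-19746) = -149397564636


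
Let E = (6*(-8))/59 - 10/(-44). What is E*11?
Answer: -761/118 ≈ -6.4492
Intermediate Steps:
E = -761/1298 (E = -48*1/59 - 10*(-1/44) = -48/59 + 5/22 = -761/1298 ≈ -0.58629)
E*11 = -761/1298*11 = -761/118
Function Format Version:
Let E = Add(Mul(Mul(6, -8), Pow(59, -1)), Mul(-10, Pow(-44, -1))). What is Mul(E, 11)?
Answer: Rational(-761, 118) ≈ -6.4492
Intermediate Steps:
E = Rational(-761, 1298) (E = Add(Mul(-48, Rational(1, 59)), Mul(-10, Rational(-1, 44))) = Add(Rational(-48, 59), Rational(5, 22)) = Rational(-761, 1298) ≈ -0.58629)
Mul(E, 11) = Mul(Rational(-761, 1298), 11) = Rational(-761, 118)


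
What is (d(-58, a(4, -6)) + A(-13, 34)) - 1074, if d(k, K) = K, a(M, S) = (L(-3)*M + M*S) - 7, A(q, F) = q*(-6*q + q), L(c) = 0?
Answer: -1950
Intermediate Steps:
A(q, F) = -5*q² (A(q, F) = q*(-5*q) = -5*q²)
a(M, S) = -7 + M*S (a(M, S) = (0*M + M*S) - 7 = (0 + M*S) - 7 = M*S - 7 = -7 + M*S)
(d(-58, a(4, -6)) + A(-13, 34)) - 1074 = ((-7 + 4*(-6)) - 5*(-13)²) - 1074 = ((-7 - 24) - 5*169) - 1074 = (-31 - 845) - 1074 = -876 - 1074 = -1950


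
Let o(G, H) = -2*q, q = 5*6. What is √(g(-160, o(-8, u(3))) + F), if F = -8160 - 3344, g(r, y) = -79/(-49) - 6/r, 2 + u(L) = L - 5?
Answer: I*√225446065/140 ≈ 107.25*I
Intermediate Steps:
q = 30
u(L) = -7 + L (u(L) = -2 + (L - 5) = -2 + (-5 + L) = -7 + L)
o(G, H) = -60 (o(G, H) = -2*30 = -60)
g(r, y) = 79/49 - 6/r (g(r, y) = -79*(-1/49) - 6/r = 79/49 - 6/r)
F = -11504
√(g(-160, o(-8, u(3))) + F) = √((79/49 - 6/(-160)) - 11504) = √((79/49 - 6*(-1/160)) - 11504) = √((79/49 + 3/80) - 11504) = √(6467/3920 - 11504) = √(-45089213/3920) = I*√225446065/140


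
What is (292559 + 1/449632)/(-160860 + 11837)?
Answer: -131543888289/67005509536 ≈ -1.9632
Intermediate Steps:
(292559 + 1/449632)/(-160860 + 11837) = (292559 + 1/449632)/(-149023) = (131543888289/449632)*(-1/149023) = -131543888289/67005509536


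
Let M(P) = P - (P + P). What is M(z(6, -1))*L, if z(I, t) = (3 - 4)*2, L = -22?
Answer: -44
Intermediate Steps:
z(I, t) = -2 (z(I, t) = -1*2 = -2)
M(P) = -P (M(P) = P - 2*P = -P)
M(z(6, -1))*L = -1*(-2)*(-22) = 2*(-22) = -44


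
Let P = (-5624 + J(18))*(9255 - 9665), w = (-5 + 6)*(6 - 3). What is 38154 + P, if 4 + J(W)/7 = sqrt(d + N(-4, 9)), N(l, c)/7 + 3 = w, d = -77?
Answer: 2355474 - 2870*I*sqrt(77) ≈ 2.3555e+6 - 25184.0*I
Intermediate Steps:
w = 3 (w = 1*3 = 3)
N(l, c) = 0 (N(l, c) = -21 + 7*3 = -21 + 21 = 0)
J(W) = -28 + 7*I*sqrt(77) (J(W) = -28 + 7*sqrt(-77 + 0) = -28 + 7*sqrt(-77) = -28 + 7*(I*sqrt(77)) = -28 + 7*I*sqrt(77))
P = 2317320 - 2870*I*sqrt(77) (P = (-5624 + (-28 + 7*I*sqrt(77)))*(9255 - 9665) = (-5652 + 7*I*sqrt(77))*(-410) = 2317320 - 2870*I*sqrt(77) ≈ 2.3173e+6 - 25184.0*I)
38154 + P = 38154 + (2317320 - 2870*I*sqrt(77)) = 2355474 - 2870*I*sqrt(77)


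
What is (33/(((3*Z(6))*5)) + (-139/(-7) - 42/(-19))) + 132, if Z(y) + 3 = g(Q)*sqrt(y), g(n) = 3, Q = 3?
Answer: 1538288/9975 + 11*sqrt(6)/75 ≈ 154.57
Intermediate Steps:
Z(y) = -3 + 3*sqrt(y)
(33/(((3*Z(6))*5)) + (-139/(-7) - 42/(-19))) + 132 = (33/(((3*(-3 + 3*sqrt(6)))*5)) + (-139/(-7) - 42/(-19))) + 132 = (33/(((-9 + 9*sqrt(6))*5)) + (-139*(-1/7) - 42*(-1/19))) + 132 = (33/(-45 + 45*sqrt(6)) + (139/7 + 42/19)) + 132 = (33/(-45 + 45*sqrt(6)) + 2935/133) + 132 = (2935/133 + 33/(-45 + 45*sqrt(6))) + 132 = 20491/133 + 33/(-45 + 45*sqrt(6))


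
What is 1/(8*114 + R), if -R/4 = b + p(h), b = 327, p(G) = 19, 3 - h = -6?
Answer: -1/472 ≈ -0.0021186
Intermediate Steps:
h = 9 (h = 3 - 1*(-6) = 3 + 6 = 9)
R = -1384 (R = -4*(327 + 19) = -4*346 = -1384)
1/(8*114 + R) = 1/(8*114 - 1384) = 1/(912 - 1384) = 1/(-472) = -1/472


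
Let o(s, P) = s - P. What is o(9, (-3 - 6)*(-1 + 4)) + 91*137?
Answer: 12503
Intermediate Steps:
o(9, (-3 - 6)*(-1 + 4)) + 91*137 = (9 - (-3 - 6)*(-1 + 4)) + 91*137 = (9 - (-9)*3) + 12467 = (9 - 1*(-27)) + 12467 = (9 + 27) + 12467 = 36 + 12467 = 12503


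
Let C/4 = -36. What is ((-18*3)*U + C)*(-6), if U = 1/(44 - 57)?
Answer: 10908/13 ≈ 839.08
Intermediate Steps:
U = -1/13 (U = 1/(-13) = -1/13 ≈ -0.076923)
C = -144 (C = 4*(-36) = -144)
((-18*3)*U + C)*(-6) = (-18*3*(-1/13) - 144)*(-6) = (-54*(-1/13) - 144)*(-6) = (54/13 - 144)*(-6) = -1818/13*(-6) = 10908/13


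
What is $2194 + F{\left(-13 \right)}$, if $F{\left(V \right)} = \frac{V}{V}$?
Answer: $2195$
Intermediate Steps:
$F{\left(V \right)} = 1$
$2194 + F{\left(-13 \right)} = 2194 + 1 = 2195$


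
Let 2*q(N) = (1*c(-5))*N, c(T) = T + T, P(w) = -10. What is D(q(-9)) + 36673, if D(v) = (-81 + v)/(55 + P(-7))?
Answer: 183361/5 ≈ 36672.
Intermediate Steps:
c(T) = 2*T
q(N) = -5*N (q(N) = ((1*(2*(-5)))*N)/2 = ((1*(-10))*N)/2 = (-10*N)/2 = -5*N)
D(v) = -9/5 + v/45 (D(v) = (-81 + v)/(55 - 10) = (-81 + v)/45 = (-81 + v)*(1/45) = -9/5 + v/45)
D(q(-9)) + 36673 = (-9/5 + (-5*(-9))/45) + 36673 = (-9/5 + (1/45)*45) + 36673 = (-9/5 + 1) + 36673 = -⅘ + 36673 = 183361/5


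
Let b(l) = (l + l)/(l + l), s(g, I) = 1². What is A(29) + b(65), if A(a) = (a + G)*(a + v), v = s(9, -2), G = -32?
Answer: -89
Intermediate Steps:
s(g, I) = 1
v = 1
A(a) = (1 + a)*(-32 + a) (A(a) = (a - 32)*(a + 1) = (-32 + a)*(1 + a) = (1 + a)*(-32 + a))
b(l) = 1 (b(l) = (2*l)/((2*l)) = (2*l)*(1/(2*l)) = 1)
A(29) + b(65) = (-32 + 29² - 31*29) + 1 = (-32 + 841 - 899) + 1 = -90 + 1 = -89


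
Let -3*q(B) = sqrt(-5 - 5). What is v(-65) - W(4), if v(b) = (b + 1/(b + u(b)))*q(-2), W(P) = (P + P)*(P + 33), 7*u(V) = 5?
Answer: -296 + 29257*I*sqrt(10)/1350 ≈ -296.0 + 68.532*I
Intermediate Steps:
q(B) = -I*sqrt(10)/3 (q(B) = -sqrt(-5 - 5)/3 = -I*sqrt(10)/3)
u(V) = 5/7 (u(V) = (1/7)*5 = 5/7)
W(P) = 2*P*(33 + P) (W(P) = (2*P)*(33 + P) = 2*P*(33 + P))
v(b) = -I*sqrt(10)*(b + 1/(5/7 + b))/3 (v(b) = (b + 1/(b + 5/7))*(-I*sqrt(10)/3) = (b + 1/(5/7 + b))*(-I*sqrt(10)/3) = -I*sqrt(10)*(b + 1/(5/7 + b))/3)
v(-65) - W(4) = I*sqrt(10)*(-7 - 7*(-65)**2 - 5*(-65))/(3*(5 + 7*(-65))) - 2*4*(33 + 4) = I*sqrt(10)*(-7 - 7*4225 + 325)/(3*(5 - 455)) - 2*4*37 = (1/3)*I*sqrt(10)*(-7 - 29575 + 325)/(-450) - 1*296 = (1/3)*I*sqrt(10)*(-1/450)*(-29257) - 296 = 29257*I*sqrt(10)/1350 - 296 = -296 + 29257*I*sqrt(10)/1350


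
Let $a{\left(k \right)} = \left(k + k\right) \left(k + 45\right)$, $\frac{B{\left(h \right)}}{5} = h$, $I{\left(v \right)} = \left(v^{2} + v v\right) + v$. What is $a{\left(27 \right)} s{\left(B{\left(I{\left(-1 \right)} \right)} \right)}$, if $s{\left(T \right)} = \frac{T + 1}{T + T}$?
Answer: $\frac{11664}{5} \approx 2332.8$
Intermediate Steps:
$I{\left(v \right)} = v + 2 v^{2}$ ($I{\left(v \right)} = \left(v^{2} + v^{2}\right) + v = 2 v^{2} + v = v + 2 v^{2}$)
$B{\left(h \right)} = 5 h$
$s{\left(T \right)} = \frac{1 + T}{2 T}$
$a{\left(k \right)} = 2 k \left(45 + k\right)$
$a{\left(27 \right)} s{\left(B{\left(I{\left(-1 \right)} \right)} \right)} = 2 \cdot 27 \left(45 + 27\right) \frac{1 + 5 \left(- (1 + 2 \left(-1\right))\right)}{2 \cdot 5 \left(- (1 + 2 \left(-1\right))\right)} = 2 \cdot 27 \cdot 72 \frac{1 + 5 \left(- (1 - 2)\right)}{2 \cdot 5 \left(- (1 - 2)\right)} = 3888 \frac{1 + 5 \left(\left(-1\right) \left(-1\right)\right)}{2 \cdot 5 \left(\left(-1\right) \left(-1\right)\right)} = 3888 \frac{1 + 5 \cdot 1}{2 \cdot 5 \cdot 1} = 3888 \frac{1 + 5}{2 \cdot 5} = 3888 \cdot \frac{1}{2} \cdot \frac{1}{5} \cdot 6 = 3888 \cdot \frac{3}{5} = \frac{11664}{5}$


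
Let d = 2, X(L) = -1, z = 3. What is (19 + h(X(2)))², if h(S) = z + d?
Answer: 576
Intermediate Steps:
h(S) = 5 (h(S) = 3 + 2 = 5)
(19 + h(X(2)))² = (19 + 5)² = 24² = 576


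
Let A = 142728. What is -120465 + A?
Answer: 22263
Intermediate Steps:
-120465 + A = -120465 + 142728 = 22263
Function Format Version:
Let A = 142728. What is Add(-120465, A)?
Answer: 22263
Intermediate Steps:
Add(-120465, A) = Add(-120465, 142728) = 22263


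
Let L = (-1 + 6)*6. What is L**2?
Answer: 900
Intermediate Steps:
L = 30 (L = 5*6 = 30)
L**2 = 30**2 = 900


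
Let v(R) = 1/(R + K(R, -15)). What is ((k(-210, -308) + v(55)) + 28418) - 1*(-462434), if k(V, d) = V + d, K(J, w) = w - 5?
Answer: 17161691/35 ≈ 4.9033e+5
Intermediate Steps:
K(J, w) = -5 + w
v(R) = 1/(-20 + R) (v(R) = 1/(R + (-5 - 15)) = 1/(R - 20) = 1/(-20 + R))
((k(-210, -308) + v(55)) + 28418) - 1*(-462434) = (((-210 - 308) + 1/(-20 + 55)) + 28418) - 1*(-462434) = ((-518 + 1/35) + 28418) + 462434 = (-18129/35 + 28418) + 462434 = 976501/35 + 462434 = 17161691/35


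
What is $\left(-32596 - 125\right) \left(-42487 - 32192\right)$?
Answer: $2443571559$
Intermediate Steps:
$\left(-32596 - 125\right) \left(-42487 - 32192\right) = \left(-32721\right) \left(-74679\right) = 2443571559$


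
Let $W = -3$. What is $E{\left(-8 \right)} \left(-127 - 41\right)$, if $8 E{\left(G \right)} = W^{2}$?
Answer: $-189$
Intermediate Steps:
$E{\left(G \right)} = \frac{9}{8}$ ($E{\left(G \right)} = \frac{\left(-3\right)^{2}}{8} = \frac{1}{8} \cdot 9 = \frac{9}{8}$)
$E{\left(-8 \right)} \left(-127 - 41\right) = \frac{9 \left(-127 - 41\right)}{8} = \frac{9}{8} \left(-168\right) = -189$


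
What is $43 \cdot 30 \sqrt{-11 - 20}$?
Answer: $1290 i \sqrt{31} \approx 7182.4 i$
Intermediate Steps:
$43 \cdot 30 \sqrt{-11 - 20} = 1290 \sqrt{-31} = 1290 i \sqrt{31}$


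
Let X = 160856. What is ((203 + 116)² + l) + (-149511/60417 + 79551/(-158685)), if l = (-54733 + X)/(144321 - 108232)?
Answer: 3912087741910127018/38443894044045 ≈ 1.0176e+5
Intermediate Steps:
l = 106123/36089 (l = (-54733 + 160856)/(144321 - 108232) = 106123/36089 ≈ 2.9406)
((203 + 116)² + l) + (-149511/60417 + 79551/(-158685)) = ((203 + 116)² + 106123/36089) + (-149511/60417 + 79551/(-158685)) = (319² + 106123/36089) + (-149511*1/60417 + 79551*(-1/158685)) = (101761 + 106123/36089) + (-49837/20139 - 26517/52895) = 3672558852/36089 - 3170153978/1065252405 = 3912087741910127018/38443894044045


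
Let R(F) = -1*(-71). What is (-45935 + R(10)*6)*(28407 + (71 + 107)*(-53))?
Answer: -863442257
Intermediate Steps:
R(F) = 71
(-45935 + R(10)*6)*(28407 + (71 + 107)*(-53)) = (-45935 + 71*6)*(28407 + (71 + 107)*(-53)) = (-45935 + 426)*(28407 + 178*(-53)) = -45509*(28407 - 9434) = -45509*18973 = -863442257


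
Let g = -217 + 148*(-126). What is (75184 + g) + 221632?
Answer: 277951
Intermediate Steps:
g = -18865 (g = -217 - 18648 = -18865)
(75184 + g) + 221632 = (75184 - 18865) + 221632 = 56319 + 221632 = 277951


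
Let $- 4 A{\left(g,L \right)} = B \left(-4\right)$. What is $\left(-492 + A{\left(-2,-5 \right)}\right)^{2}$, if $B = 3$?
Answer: $239121$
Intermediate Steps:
$A{\left(g,L \right)} = 3$ ($A{\left(g,L \right)} = - \frac{3 \left(-4\right)}{4} = \left(- \frac{1}{4}\right) \left(-12\right) = 3$)
$\left(-492 + A{\left(-2,-5 \right)}\right)^{2} = \left(-492 + 3\right)^{2} = \left(-489\right)^{2} = 239121$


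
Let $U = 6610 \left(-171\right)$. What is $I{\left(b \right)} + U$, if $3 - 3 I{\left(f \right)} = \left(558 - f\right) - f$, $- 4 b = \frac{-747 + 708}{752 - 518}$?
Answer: $- \frac{40697819}{36} \approx -1.1305 \cdot 10^{6}$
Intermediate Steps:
$U = -1130310$
$b = \frac{1}{24}$ ($b = - \frac{\left(-747 + 708\right) \frac{1}{752 - 518}}{4} = - \frac{\left(-39\right) \frac{1}{234}}{4} = \left(- \frac{1}{4}\right) \left(- \frac{1}{6}\right) = \frac{1}{24} \approx 0.041667$)
$I{\left(f \right)} = -185 + \frac{2 f}{3}$ ($I{\left(f \right)} = 1 - \frac{\left(558 - f\right) - f}{3} = 1 - \frac{558 - 2 f}{3} = 1 + \left(-186 + \frac{2 f}{3}\right) = -185 + \frac{2 f}{3}$)
$I{\left(b \right)} + U = \left(-185 + \frac{2}{3} \cdot \frac{1}{24}\right) - 1130310 = \left(-185 + \frac{1}{36}\right) - 1130310 = - \frac{6659}{36} - 1130310 = - \frac{40697819}{36}$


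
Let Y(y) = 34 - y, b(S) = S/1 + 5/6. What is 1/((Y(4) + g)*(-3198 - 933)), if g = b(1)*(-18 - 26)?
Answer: 1/209304 ≈ 4.7777e-6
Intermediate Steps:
b(S) = 5/6 + S (b(S) = S*1 + 5*(1/6) = S + 5/6 = 5/6 + S)
g = -242/3 (g = (5/6 + 1)*(-18 - 26) = (11/6)*(-44) = -242/3 ≈ -80.667)
1/((Y(4) + g)*(-3198 - 933)) = 1/(((34 - 1*4) - 242/3)*(-3198 - 933)) = 1/(((34 - 4) - 242/3)*(-4131)) = 1/((30 - 242/3)*(-4131)) = 1/(-152/3*(-4131)) = 1/209304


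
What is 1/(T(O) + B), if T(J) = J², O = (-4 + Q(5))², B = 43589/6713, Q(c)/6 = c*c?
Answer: 959/435742616131 ≈ 2.2008e-9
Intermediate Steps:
Q(c) = 6*c² (Q(c) = 6*(c*c) = 6*c²)
B = 6227/959 (B = 43589*(1/6713) = 6227/959 ≈ 6.4932)
O = 21316 (O = (-4 + 6*5²)² = (-4 + 6*25)² = (-4 + 150)² = 146² = 21316)
1/(T(O) + B) = 1/(21316² + 6227/959) = 1/(454371856 + 6227/959) = 1/(435742616131/959) = 959/435742616131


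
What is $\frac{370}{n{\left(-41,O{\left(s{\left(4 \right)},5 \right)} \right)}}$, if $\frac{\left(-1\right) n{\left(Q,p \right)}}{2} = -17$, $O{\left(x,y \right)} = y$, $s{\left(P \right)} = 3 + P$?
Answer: $\frac{185}{17} \approx 10.882$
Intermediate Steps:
$n{\left(Q,p \right)} = 34$ ($n{\left(Q,p \right)} = \left(-2\right) \left(-17\right) = 34$)
$\frac{370}{n{\left(-41,O{\left(s{\left(4 \right)},5 \right)} \right)}} = \frac{370}{34} = 370 \cdot \frac{1}{34} = \frac{185}{17}$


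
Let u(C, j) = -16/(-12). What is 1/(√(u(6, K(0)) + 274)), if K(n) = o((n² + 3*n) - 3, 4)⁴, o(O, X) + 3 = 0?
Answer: √2478/826 ≈ 0.060266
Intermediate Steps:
o(O, X) = -3 (o(O, X) = -3 + 0 = -3)
K(n) = 81 (K(n) = (-3)⁴ = 81)
u(C, j) = 4/3 (u(C, j) = -16*(-1/12) = 4/3)
1/(√(u(6, K(0)) + 274)) = 1/(√(4/3 + 274)) = 1/(√(826/3)) = 1/(√2478/3) = √2478/826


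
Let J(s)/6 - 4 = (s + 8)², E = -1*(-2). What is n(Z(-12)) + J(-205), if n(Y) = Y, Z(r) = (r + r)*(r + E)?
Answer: 233118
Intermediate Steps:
E = 2
J(s) = 24 + 6*(8 + s)² (J(s) = 24 + 6*(s + 8)² = 24 + 6*(8 + s)²)
Z(r) = 2*r*(2 + r) (Z(r) = (r + r)*(r + 2) = (2*r)*(2 + r) = 2*r*(2 + r))
n(Z(-12)) + J(-205) = 2*(-12)*(2 - 12) + (24 + 6*(8 - 205)²) = 2*(-12)*(-10) + (24 + 6*(-197)²) = 240 + (24 + 6*38809) = 240 + (24 + 232854) = 240 + 232878 = 233118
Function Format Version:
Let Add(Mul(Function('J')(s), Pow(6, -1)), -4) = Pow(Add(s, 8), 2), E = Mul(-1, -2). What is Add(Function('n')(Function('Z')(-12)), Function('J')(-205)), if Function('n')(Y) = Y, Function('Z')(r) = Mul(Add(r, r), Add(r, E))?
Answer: 233118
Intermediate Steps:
E = 2
Function('J')(s) = Add(24, Mul(6, Pow(Add(8, s), 2))) (Function('J')(s) = Add(24, Mul(6, Pow(Add(s, 8), 2))) = Add(24, Mul(6, Pow(Add(8, s), 2))))
Function('Z')(r) = Mul(2, r, Add(2, r)) (Function('Z')(r) = Mul(Add(r, r), Add(r, 2)) = Mul(Mul(2, r), Add(2, r)) = Mul(2, r, Add(2, r)))
Add(Function('n')(Function('Z')(-12)), Function('J')(-205)) = Add(Mul(2, -12, Add(2, -12)), Add(24, Mul(6, Pow(Add(8, -205), 2)))) = Add(Mul(2, -12, -10), Add(24, Mul(6, Pow(-197, 2)))) = Add(240, Add(24, Mul(6, 38809))) = Add(240, Add(24, 232854)) = Add(240, 232878) = 233118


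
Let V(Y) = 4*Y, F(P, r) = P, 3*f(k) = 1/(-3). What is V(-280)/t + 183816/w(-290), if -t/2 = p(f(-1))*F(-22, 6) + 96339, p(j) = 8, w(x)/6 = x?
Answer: -1472943634/13943635 ≈ -105.64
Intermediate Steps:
f(k) = -⅑ (f(k) = (⅓)/(-3) = (⅓)*(-⅓) = -⅑)
w(x) = 6*x
t = -192326 (t = -2*(8*(-22) + 96339) = -2*(-176 + 96339) = -2*96163 = -192326)
V(-280)/t + 183816/w(-290) = (4*(-280))/(-192326) + 183816/((6*(-290))) = -1120*(-1/192326) + 183816/(-1740) = 560/96163 + 183816*(-1/1740) = 560/96163 - 15318/145 = -1472943634/13943635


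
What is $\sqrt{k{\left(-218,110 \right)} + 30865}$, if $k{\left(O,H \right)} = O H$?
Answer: $9 \sqrt{85} \approx 82.976$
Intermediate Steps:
$k{\left(O,H \right)} = H O$
$\sqrt{k{\left(-218,110 \right)} + 30865} = \sqrt{110 \left(-218\right) + 30865} = \sqrt{-23980 + 30865} = \sqrt{6885} = 9 \sqrt{85}$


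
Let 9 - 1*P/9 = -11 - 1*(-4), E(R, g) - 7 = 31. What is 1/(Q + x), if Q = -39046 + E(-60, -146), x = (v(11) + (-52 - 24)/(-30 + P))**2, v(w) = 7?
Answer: -9/350711 ≈ -2.5662e-5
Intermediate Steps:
E(R, g) = 38 (E(R, g) = 7 + 31 = 38)
P = 144 (P = 81 - 9*(-11 - 1*(-4)) = 81 - 9*(-11 + 4) = 81 - 9*(-7) = 81 + 63 = 144)
x = 361/9 (x = (7 + (-52 - 24)/(-30 + 144))**2 = (7 - 76/114)**2 = (7 - 76*1/114)**2 = (7 - 2/3)**2 = (19/3)**2 = 361/9 ≈ 40.111)
Q = -39008 (Q = -39046 + 38 = -39008)
1/(Q + x) = 1/(-39008 + 361/9) = 1/(-350711/9) = -9/350711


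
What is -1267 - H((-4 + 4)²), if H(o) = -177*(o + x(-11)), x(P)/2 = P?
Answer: -5161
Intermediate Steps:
x(P) = 2*P
H(o) = 3894 - 177*o (H(o) = -177*(o + 2*(-11)) = -177*(o - 22) = -177*(-22 + o) = 3894 - 177*o)
-1267 - H((-4 + 4)²) = -1267 - (3894 - 177*(-4 + 4)²) = -1267 - (3894 - 177*0²) = -1267 - (3894 - 177*0) = -1267 - (3894 + 0) = -1267 - 1*3894 = -1267 - 3894 = -5161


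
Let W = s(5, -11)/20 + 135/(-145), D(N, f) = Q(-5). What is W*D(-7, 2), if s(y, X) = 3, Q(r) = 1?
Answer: -453/580 ≈ -0.78103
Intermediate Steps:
D(N, f) = 1
W = -453/580 (W = 3/20 + 135/(-145) = 3*(1/20) + 135*(-1/145) = 3/20 - 27/29 = -453/580 ≈ -0.78103)
W*D(-7, 2) = -453/580*1 = -453/580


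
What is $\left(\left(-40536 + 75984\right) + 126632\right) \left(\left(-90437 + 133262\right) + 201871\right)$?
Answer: $39660327680$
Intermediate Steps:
$\left(\left(-40536 + 75984\right) + 126632\right) \left(\left(-90437 + 133262\right) + 201871\right) = \left(35448 + 126632\right) \left(42825 + 201871\right) = 162080 \cdot 244696 = 39660327680$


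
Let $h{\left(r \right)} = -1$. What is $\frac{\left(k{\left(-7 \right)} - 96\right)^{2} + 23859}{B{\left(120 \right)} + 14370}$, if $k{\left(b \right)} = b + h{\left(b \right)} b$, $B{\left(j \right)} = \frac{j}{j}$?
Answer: $\frac{4725}{2053} \approx 2.3015$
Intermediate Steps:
$B{\left(j \right)} = 1$
$k{\left(b \right)} = 0$ ($k{\left(b \right)} = b - b = 0$)
$\frac{\left(k{\left(-7 \right)} - 96\right)^{2} + 23859}{B{\left(120 \right)} + 14370} = \frac{\left(0 - 96\right)^{2} + 23859}{1 + 14370} = \frac{\left(-96\right)^{2} + 23859}{14371} = \left(9216 + 23859\right) \frac{1}{14371} = 33075 \cdot \frac{1}{14371} = \frac{4725}{2053}$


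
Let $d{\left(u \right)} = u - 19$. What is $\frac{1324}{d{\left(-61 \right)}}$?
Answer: $- \frac{331}{20} \approx -16.55$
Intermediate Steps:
$d{\left(u \right)} = -19 + u$
$\frac{1324}{d{\left(-61 \right)}} = \frac{1324}{-19 - 61} = \frac{1324}{-80} = 1324 \left(- \frac{1}{80}\right) = - \frac{331}{20}$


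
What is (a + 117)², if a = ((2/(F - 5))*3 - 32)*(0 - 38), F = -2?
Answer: 91374481/49 ≈ 1.8648e+6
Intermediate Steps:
a = 8740/7 (a = ((2/(-2 - 5))*3 - 32)*(0 - 38) = ((2/(-7))*3 - 32)*(-38) = (-⅐*2*3 - 32)*(-38) = (-2/7*3 - 32)*(-38) = (-6/7 - 32)*(-38) = -230/7*(-38) = 8740/7 ≈ 1248.6)
(a + 117)² = (8740/7 + 117)² = (9559/7)² = 91374481/49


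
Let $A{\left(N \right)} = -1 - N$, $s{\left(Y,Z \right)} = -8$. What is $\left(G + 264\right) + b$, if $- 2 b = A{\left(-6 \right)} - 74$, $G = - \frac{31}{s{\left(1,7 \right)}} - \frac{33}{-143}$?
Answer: $\frac{31471}{104} \approx 302.61$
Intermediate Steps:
$G = \frac{427}{104}$ ($G = - \frac{31}{-8} - \frac{33}{-143} = \left(-31\right) \left(- \frac{1}{8}\right) - - \frac{3}{13} = \frac{31}{8} + \frac{3}{13} = \frac{427}{104} \approx 4.1058$)
$b = \frac{69}{2}$ ($b = - \frac{\left(-1 - -6\right) - 74}{2} = - \frac{\left(-1 + 6\right) - 74}{2} = - \frac{5 - 74}{2} = \left(- \frac{1}{2}\right) \left(-69\right) = \frac{69}{2} \approx 34.5$)
$\left(G + 264\right) + b = \left(\frac{427}{104} + 264\right) + \frac{69}{2} = \frac{27883}{104} + \frac{69}{2} = \frac{31471}{104}$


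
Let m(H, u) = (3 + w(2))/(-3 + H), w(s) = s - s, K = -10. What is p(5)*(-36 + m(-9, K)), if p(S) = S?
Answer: -725/4 ≈ -181.25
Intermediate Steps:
w(s) = 0
m(H, u) = 3/(-3 + H) (m(H, u) = (3 + 0)/(-3 + H) = 3/(-3 + H))
p(5)*(-36 + m(-9, K)) = 5*(-36 + 3/(-3 - 9)) = 5*(-36 + 3/(-12)) = 5*(-36 + 3*(-1/12)) = 5*(-36 - ¼) = 5*(-145/4) = -725/4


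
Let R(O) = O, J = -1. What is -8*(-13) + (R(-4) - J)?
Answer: 101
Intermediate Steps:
-8*(-13) + (R(-4) - J) = -8*(-13) + (-4 - 1*(-1)) = 104 + (-4 + 1) = 104 - 3 = 101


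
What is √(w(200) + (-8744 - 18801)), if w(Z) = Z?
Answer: I*√27345 ≈ 165.36*I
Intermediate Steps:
√(w(200) + (-8744 - 18801)) = √(200 + (-8744 - 18801)) = √(200 - 27545) = √(-27345) = I*√27345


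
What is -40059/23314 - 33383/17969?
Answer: -214015919/59847038 ≈ -3.5760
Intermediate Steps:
-40059/23314 - 33383/17969 = -40059*1/23314 - 33383*1/17969 = -40059/23314 - 4769/2567 = -214015919/59847038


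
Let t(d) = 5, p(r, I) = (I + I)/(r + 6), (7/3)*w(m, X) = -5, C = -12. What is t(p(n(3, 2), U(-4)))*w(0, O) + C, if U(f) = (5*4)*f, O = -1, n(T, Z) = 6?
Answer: -159/7 ≈ -22.714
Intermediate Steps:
w(m, X) = -15/7 (w(m, X) = (3/7)*(-5) = -15/7)
U(f) = 20*f
p(r, I) = 2*I/(6 + r) (p(r, I) = (2*I)/(6 + r) = 2*I/(6 + r))
t(p(n(3, 2), U(-4)))*w(0, O) + C = 5*(-15/7) - 12 = -75/7 - 12 = -159/7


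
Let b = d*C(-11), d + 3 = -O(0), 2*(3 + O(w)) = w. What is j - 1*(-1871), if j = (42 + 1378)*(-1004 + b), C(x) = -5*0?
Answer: -1423809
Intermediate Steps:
O(w) = -3 + w/2
C(x) = 0
d = 0 (d = -3 - (-3 + (1/2)*0) = -3 - (-3 + 0) = -3 - 1*(-3) = -3 + 3 = 0)
b = 0 (b = 0*0 = 0)
j = -1425680 (j = (42 + 1378)*(-1004 + 0) = 1420*(-1004) = -1425680)
j - 1*(-1871) = -1425680 - 1*(-1871) = -1425680 + 1871 = -1423809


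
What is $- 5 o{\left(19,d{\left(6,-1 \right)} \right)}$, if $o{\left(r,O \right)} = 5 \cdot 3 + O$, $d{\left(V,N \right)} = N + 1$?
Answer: $-75$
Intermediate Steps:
$d{\left(V,N \right)} = 1 + N$
$o{\left(r,O \right)} = 15 + O$
$- 5 o{\left(19,d{\left(6,-1 \right)} \right)} = - 5 \left(15 + \left(1 - 1\right)\right) = - 5 \left(15 + 0\right) = \left(-5\right) 15 = -75$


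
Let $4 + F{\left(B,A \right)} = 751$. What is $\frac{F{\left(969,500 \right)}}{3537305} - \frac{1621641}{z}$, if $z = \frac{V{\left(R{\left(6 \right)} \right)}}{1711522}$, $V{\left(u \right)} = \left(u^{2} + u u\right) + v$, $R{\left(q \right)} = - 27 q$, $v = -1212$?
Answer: $- \frac{1636283155562581573}{30229808530} \approx -5.4128 \cdot 10^{7}$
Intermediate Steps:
$V{\left(u \right)} = -1212 + 2 u^{2}$ ($V{\left(u \right)} = \left(u^{2} + u u\right) - 1212 = \left(u^{2} + u^{2}\right) - 1212 = 2 u^{2} - 1212 = -1212 + 2 u^{2}$)
$F{\left(B,A \right)} = 747$ ($F{\left(B,A \right)} = -4 + 751 = 747$)
$z = \frac{25638}{855761}$ ($z = \frac{-1212 + 2 \left(\left(-27\right) 6\right)^{2}}{1711522} = \left(-1212 + 2 \left(-162\right)^{2}\right) \frac{1}{1711522} = \left(-1212 + 2 \cdot 26244\right) \frac{1}{1711522} = \left(-1212 + 52488\right) \frac{1}{1711522} = 51276 \cdot \frac{1}{1711522} = \frac{25638}{855761} \approx 0.029959$)
$\frac{F{\left(969,500 \right)}}{3537305} - \frac{1621641}{z} = \frac{747}{3537305} - \frac{1621641}{\frac{25638}{855761}} = 747 \cdot \frac{1}{3537305} - \frac{462579041267}{8546} = \frac{747}{3537305} - \frac{462579041267}{8546} = - \frac{1636283155562581573}{30229808530}$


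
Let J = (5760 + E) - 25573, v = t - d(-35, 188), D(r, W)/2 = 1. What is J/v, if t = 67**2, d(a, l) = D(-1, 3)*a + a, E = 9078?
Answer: -10735/4594 ≈ -2.3367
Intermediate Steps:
D(r, W) = 2 (D(r, W) = 2*1 = 2)
d(a, l) = 3*a (d(a, l) = 2*a + a = 3*a)
t = 4489
v = 4594 (v = 4489 - 3*(-35) = 4489 - 1*(-105) = 4489 + 105 = 4594)
J = -10735 (J = (5760 + 9078) - 25573 = 14838 - 25573 = -10735)
J/v = -10735/4594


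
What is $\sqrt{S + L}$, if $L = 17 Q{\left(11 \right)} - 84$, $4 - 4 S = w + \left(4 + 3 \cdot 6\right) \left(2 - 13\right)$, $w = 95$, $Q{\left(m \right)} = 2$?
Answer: $\frac{7 i}{2} \approx 3.5 i$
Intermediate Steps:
$S = \frac{151}{4}$ ($S = 1 - \frac{95 + \left(4 + 3 \cdot 6\right) \left(2 - 13\right)}{4} = 1 - \frac{95 + \left(4 + 18\right) \left(-11\right)}{4} = 1 - \frac{95 + 22 \left(-11\right)}{4} = 1 - \frac{95 - 242}{4} = 1 - - \frac{147}{4} = 1 + \frac{147}{4} = \frac{151}{4} \approx 37.75$)
$L = -50$ ($L = 17 \cdot 2 - 84 = 34 - 84 = -50$)
$\sqrt{S + L} = \sqrt{\frac{151}{4} - 50} = \sqrt{- \frac{49}{4}} = \frac{7 i}{2}$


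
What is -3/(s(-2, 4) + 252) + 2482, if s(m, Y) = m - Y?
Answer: 203523/82 ≈ 2482.0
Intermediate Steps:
-3/(s(-2, 4) + 252) + 2482 = -3/((-2 - 1*4) + 252) + 2482 = -3/((-2 - 4) + 252) + 2482 = -3/(-6 + 252) + 2482 = -3/246 + 2482 = (1/246)*(-3) + 2482 = -1/82 + 2482 = 203523/82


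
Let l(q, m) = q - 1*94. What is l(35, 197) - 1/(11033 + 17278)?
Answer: -1670350/28311 ≈ -59.000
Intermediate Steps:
l(q, m) = -94 + q (l(q, m) = q - 94 = -94 + q)
l(35, 197) - 1/(11033 + 17278) = (-94 + 35) - 1/(11033 + 17278) = -59 - 1/28311 = -1670350/28311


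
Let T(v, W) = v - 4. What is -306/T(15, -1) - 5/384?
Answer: -117559/4224 ≈ -27.831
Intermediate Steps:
T(v, W) = -4 + v
-306/T(15, -1) - 5/384 = -306/(-4 + 15) - 5/384 = -306/11 - 5*1/384 = -306*1/11 - 5/384 = -306/11 - 5/384 = -117559/4224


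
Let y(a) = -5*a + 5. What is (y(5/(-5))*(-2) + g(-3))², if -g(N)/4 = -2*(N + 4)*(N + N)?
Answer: 4624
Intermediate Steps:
g(N) = 16*N*(4 + N) (g(N) = -(-8)*(N + 4)*(N + N) = -(-8)*(4 + N)*(2*N) = -(-8)*2*N*(4 + N) = -(-16)*N*(4 + N) = 16*N*(4 + N))
y(a) = 5 - 5*a
(y(5/(-5))*(-2) + g(-3))² = ((5 - 25/(-5))*(-2) + 16*(-3)*(4 - 3))² = ((5 - 25*(-1)/5)*(-2) + 16*(-3)*1)² = ((5 - 5*(-1))*(-2) - 48)² = ((5 + 5)*(-2) - 48)² = (10*(-2) - 48)² = (-20 - 48)² = (-68)² = 4624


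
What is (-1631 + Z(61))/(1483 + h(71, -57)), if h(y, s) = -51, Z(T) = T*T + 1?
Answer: 2091/1432 ≈ 1.4602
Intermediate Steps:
Z(T) = 1 + T² (Z(T) = T² + 1 = 1 + T²)
(-1631 + Z(61))/(1483 + h(71, -57)) = (-1631 + (1 + 61²))/(1483 - 51) = (-1631 + (1 + 3721))/1432 = (-1631 + 3722)*(1/1432) = 2091*(1/1432) = 2091/1432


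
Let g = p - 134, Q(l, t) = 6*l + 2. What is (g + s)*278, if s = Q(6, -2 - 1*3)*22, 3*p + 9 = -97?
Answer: 556000/3 ≈ 1.8533e+5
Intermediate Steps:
Q(l, t) = 2 + 6*l
p = -106/3 (p = -3 + (⅓)*(-97) = -3 - 97/3 = -106/3 ≈ -35.333)
s = 836 (s = (2 + 6*6)*22 = (2 + 36)*22 = 38*22 = 836)
g = -508/3 (g = -106/3 - 134 = -508/3 ≈ -169.33)
(g + s)*278 = (-508/3 + 836)*278 = (2000/3)*278 = 556000/3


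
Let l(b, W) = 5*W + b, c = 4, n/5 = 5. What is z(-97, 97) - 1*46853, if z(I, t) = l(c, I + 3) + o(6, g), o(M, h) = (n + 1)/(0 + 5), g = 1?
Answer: -236569/5 ≈ -47314.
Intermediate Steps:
n = 25 (n = 5*5 = 25)
o(M, h) = 26/5 (o(M, h) = (25 + 1)/(0 + 5) = 26/5)
l(b, W) = b + 5*W
z(I, t) = 121/5 + 5*I (z(I, t) = (4 + 5*(I + 3)) + 26/5 = (4 + 5*(3 + I)) + 26/5 = (4 + (15 + 5*I)) + 26/5 = (19 + 5*I) + 26/5 = 121/5 + 5*I)
z(-97, 97) - 1*46853 = (121/5 + 5*(-97)) - 1*46853 = (121/5 - 485) - 46853 = -2304/5 - 46853 = -236569/5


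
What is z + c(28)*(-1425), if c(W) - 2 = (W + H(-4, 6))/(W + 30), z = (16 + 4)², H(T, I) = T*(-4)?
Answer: -102400/29 ≈ -3531.0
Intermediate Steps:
H(T, I) = -4*T
z = 400 (z = 20² = 400)
c(W) = 2 + (16 + W)/(30 + W) (c(W) = 2 + (W - 4*(-4))/(W + 30) = 2 + (W + 16)/(30 + W) = 2 + (16 + W)/(30 + W))
z + c(28)*(-1425) = 400 + ((76 + 3*28)/(30 + 28))*(-1425) = 400 + ((76 + 84)/58)*(-1425) = 400 + ((1/58)*160)*(-1425) = 400 + (80/29)*(-1425) = 400 - 114000/29 = -102400/29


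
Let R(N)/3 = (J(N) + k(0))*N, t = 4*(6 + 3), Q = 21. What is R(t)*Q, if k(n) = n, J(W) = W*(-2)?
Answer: -163296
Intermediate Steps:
J(W) = -2*W
t = 36 (t = 4*9 = 36)
R(N) = -6*N² (R(N) = 3*((-2*N + 0)*N) = 3*((-2*N)*N) = 3*(-2*N²) = -6*N²)
R(t)*Q = -6*36²*21 = -6*1296*21 = -7776*21 = -163296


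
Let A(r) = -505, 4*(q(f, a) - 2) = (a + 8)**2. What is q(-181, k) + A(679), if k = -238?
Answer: 12722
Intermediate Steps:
q(f, a) = 2 + (8 + a)**2/4 (q(f, a) = 2 + (a + 8)**2/4 = 2 + (8 + a)**2/4)
q(-181, k) + A(679) = (2 + (8 - 238)**2/4) - 505 = (2 + (1/4)*(-230)**2) - 505 = (2 + (1/4)*52900) - 505 = (2 + 13225) - 505 = 13227 - 505 = 12722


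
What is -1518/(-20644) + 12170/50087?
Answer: 163634773/516998014 ≈ 0.31651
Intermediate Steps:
-1518/(-20644) + 12170/50087 = -1518*(-1/20644) + 12170*(1/50087) = 759/10322 + 12170/50087 = 163634773/516998014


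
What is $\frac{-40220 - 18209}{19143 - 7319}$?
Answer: $- \frac{58429}{11824} \approx -4.9416$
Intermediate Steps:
$\frac{-40220 - 18209}{19143 - 7319} = - \frac{58429}{11824}$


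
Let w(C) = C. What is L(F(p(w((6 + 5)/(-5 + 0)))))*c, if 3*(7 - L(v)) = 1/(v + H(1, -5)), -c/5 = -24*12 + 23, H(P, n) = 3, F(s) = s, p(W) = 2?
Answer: 27560/3 ≈ 9186.7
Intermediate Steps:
c = 1325 (c = -5*(-24*12 + 23) = -5*(-288 + 23) = -5*(-265) = 1325)
L(v) = 7 - 1/(3*(3 + v)) (L(v) = 7 - 1/(3*(v + 3)) = 7 - 1/(3*(3 + v)))
L(F(p(w((6 + 5)/(-5 + 0)))))*c = ((62 + 21*2)/(3*(3 + 2)))*1325 = ((1/3)*(62 + 42)/5)*1325 = ((1/3)*(1/5)*104)*1325 = (104/15)*1325 = 27560/3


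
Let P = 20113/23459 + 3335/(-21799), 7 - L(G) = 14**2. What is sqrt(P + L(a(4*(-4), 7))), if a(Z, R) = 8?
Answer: 3*I*sqrt(5471291362542892723)/511382741 ≈ 13.722*I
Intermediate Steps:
L(G) = -189 (L(G) = 7 - 1*14**2 = 7 - 1*196 = 7 - 196 = -189)
P = 360207522/511382741 (P = 20113*(1/23459) + 3335*(-1/21799) = 20113/23459 - 3335/21799 = 360207522/511382741 ≈ 0.70438)
sqrt(P + L(a(4*(-4), 7))) = sqrt(360207522/511382741 - 189) = sqrt(-96291130527/511382741) = 3*I*sqrt(5471291362542892723)/511382741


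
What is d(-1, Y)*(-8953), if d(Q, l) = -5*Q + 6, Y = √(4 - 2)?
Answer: -98483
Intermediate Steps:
Y = √2 ≈ 1.4142
d(Q, l) = 6 - 5*Q
d(-1, Y)*(-8953) = (6 - 5*(-1))*(-8953) = (6 + 5)*(-8953) = 11*(-8953) = -98483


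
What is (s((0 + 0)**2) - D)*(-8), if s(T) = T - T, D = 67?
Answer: 536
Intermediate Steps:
s(T) = 0
(s((0 + 0)**2) - D)*(-8) = (0 - 1*67)*(-8) = (0 - 67)*(-8) = -67*(-8) = 536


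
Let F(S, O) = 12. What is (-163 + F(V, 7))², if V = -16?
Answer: 22801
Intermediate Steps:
(-163 + F(V, 7))² = (-163 + 12)² = (-151)² = 22801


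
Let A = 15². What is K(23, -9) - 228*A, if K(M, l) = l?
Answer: -51309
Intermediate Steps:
A = 225
K(23, -9) - 228*A = -9 - 228*225 = -9 - 51300 = -51309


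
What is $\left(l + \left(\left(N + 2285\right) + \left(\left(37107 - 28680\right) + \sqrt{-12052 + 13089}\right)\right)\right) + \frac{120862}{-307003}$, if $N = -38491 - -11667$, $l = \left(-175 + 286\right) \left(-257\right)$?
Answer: $- \frac{13704427779}{307003} + \sqrt{1037} \approx -44607.0$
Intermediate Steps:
$l = -28527$ ($l = 111 \left(-257\right) = -28527$)
$N = -26824$ ($N = -38491 + 11667 = -26824$)
$\left(l + \left(\left(N + 2285\right) + \left(\left(37107 - 28680\right) + \sqrt{-12052 + 13089}\right)\right)\right) + \frac{120862}{-307003} = \left(-28527 + \left(\left(-26824 + 2285\right) + \left(\left(37107 - 28680\right) + \sqrt{-12052 + 13089}\right)\right)\right) + \frac{120862}{-307003} = \left(-28527 - \left(16112 - \sqrt{1037}\right)\right) + 120862 \left(- \frac{1}{307003}\right) = \left(-28527 - \left(16112 - \sqrt{1037}\right)\right) - \frac{120862}{307003} = \left(-44639 + \sqrt{1037}\right) - \frac{120862}{307003} = - \frac{13704427779}{307003} + \sqrt{1037}$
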